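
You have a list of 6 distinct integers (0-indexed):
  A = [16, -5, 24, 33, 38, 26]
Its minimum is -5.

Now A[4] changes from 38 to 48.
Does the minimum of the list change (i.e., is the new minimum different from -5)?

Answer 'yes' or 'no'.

Answer: no

Derivation:
Old min = -5
Change: A[4] 38 -> 48
Changed element was NOT the min; min changes only if 48 < -5.
New min = -5; changed? no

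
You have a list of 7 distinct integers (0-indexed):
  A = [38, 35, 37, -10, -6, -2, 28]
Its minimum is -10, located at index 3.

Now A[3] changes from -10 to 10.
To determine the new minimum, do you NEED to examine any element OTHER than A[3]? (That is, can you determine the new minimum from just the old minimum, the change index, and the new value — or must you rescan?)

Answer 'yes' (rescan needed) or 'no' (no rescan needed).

Old min = -10 at index 3
Change at index 3: -10 -> 10
Index 3 WAS the min and new value 10 > old min -10. Must rescan other elements to find the new min.
Needs rescan: yes

Answer: yes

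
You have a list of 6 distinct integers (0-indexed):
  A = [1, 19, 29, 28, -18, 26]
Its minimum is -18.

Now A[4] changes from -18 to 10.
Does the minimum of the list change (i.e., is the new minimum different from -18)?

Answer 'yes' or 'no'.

Answer: yes

Derivation:
Old min = -18
Change: A[4] -18 -> 10
Changed element was the min; new min must be rechecked.
New min = 1; changed? yes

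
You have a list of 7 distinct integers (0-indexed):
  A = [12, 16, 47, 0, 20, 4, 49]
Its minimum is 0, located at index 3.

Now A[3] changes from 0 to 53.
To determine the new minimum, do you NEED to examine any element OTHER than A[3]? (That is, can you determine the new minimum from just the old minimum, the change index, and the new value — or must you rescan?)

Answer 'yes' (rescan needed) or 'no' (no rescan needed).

Old min = 0 at index 3
Change at index 3: 0 -> 53
Index 3 WAS the min and new value 53 > old min 0. Must rescan other elements to find the new min.
Needs rescan: yes

Answer: yes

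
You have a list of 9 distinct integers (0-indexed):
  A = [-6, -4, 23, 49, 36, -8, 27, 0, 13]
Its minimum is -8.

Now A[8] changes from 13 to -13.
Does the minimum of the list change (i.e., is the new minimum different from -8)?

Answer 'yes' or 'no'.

Old min = -8
Change: A[8] 13 -> -13
Changed element was NOT the min; min changes only if -13 < -8.
New min = -13; changed? yes

Answer: yes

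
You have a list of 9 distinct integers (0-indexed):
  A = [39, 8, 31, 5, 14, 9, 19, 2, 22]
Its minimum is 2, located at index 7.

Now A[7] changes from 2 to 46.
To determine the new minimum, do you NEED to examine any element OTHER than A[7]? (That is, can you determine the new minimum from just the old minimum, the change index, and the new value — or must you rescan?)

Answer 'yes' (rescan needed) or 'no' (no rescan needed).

Old min = 2 at index 7
Change at index 7: 2 -> 46
Index 7 WAS the min and new value 46 > old min 2. Must rescan other elements to find the new min.
Needs rescan: yes

Answer: yes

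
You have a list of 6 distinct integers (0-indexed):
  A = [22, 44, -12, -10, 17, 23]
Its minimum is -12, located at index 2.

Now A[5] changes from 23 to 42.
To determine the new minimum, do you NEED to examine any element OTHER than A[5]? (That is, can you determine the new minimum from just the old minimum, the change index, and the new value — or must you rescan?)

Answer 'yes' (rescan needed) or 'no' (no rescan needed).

Old min = -12 at index 2
Change at index 5: 23 -> 42
Index 5 was NOT the min. New min = min(-12, 42). No rescan of other elements needed.
Needs rescan: no

Answer: no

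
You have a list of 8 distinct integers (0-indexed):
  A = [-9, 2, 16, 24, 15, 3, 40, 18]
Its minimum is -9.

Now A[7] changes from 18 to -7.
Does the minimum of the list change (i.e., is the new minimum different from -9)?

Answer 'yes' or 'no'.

Old min = -9
Change: A[7] 18 -> -7
Changed element was NOT the min; min changes only if -7 < -9.
New min = -9; changed? no

Answer: no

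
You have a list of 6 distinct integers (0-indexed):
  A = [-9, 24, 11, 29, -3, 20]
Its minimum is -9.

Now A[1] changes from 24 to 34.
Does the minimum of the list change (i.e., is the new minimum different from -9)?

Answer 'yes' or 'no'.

Old min = -9
Change: A[1] 24 -> 34
Changed element was NOT the min; min changes only if 34 < -9.
New min = -9; changed? no

Answer: no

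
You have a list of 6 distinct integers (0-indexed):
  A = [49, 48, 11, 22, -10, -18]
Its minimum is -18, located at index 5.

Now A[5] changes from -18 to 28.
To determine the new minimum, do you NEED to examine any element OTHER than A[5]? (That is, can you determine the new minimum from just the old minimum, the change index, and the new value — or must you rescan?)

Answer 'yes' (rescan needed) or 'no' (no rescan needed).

Old min = -18 at index 5
Change at index 5: -18 -> 28
Index 5 WAS the min and new value 28 > old min -18. Must rescan other elements to find the new min.
Needs rescan: yes

Answer: yes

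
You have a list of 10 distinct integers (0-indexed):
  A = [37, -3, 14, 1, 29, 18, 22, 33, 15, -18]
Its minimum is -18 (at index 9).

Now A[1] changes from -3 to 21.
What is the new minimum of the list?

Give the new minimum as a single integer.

Answer: -18

Derivation:
Old min = -18 (at index 9)
Change: A[1] -3 -> 21
Changed element was NOT the old min.
  New min = min(old_min, new_val) = min(-18, 21) = -18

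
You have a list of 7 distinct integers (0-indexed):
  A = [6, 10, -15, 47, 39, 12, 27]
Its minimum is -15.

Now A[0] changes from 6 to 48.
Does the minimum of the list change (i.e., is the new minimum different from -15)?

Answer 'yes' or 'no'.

Old min = -15
Change: A[0] 6 -> 48
Changed element was NOT the min; min changes only if 48 < -15.
New min = -15; changed? no

Answer: no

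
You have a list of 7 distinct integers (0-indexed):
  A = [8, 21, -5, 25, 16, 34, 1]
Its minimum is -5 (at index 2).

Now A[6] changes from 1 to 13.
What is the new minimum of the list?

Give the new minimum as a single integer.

Old min = -5 (at index 2)
Change: A[6] 1 -> 13
Changed element was NOT the old min.
  New min = min(old_min, new_val) = min(-5, 13) = -5

Answer: -5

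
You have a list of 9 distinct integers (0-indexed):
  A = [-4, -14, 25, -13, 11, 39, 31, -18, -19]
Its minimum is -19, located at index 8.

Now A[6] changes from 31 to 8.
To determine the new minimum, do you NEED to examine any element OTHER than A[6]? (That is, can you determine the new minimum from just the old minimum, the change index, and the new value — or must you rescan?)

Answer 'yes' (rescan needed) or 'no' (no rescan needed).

Old min = -19 at index 8
Change at index 6: 31 -> 8
Index 6 was NOT the min. New min = min(-19, 8). No rescan of other elements needed.
Needs rescan: no

Answer: no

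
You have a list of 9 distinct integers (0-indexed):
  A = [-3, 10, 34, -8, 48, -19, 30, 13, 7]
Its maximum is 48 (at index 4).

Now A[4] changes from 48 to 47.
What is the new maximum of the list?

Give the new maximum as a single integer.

Old max = 48 (at index 4)
Change: A[4] 48 -> 47
Changed element WAS the max -> may need rescan.
  Max of remaining elements: 34
  New max = max(47, 34) = 47

Answer: 47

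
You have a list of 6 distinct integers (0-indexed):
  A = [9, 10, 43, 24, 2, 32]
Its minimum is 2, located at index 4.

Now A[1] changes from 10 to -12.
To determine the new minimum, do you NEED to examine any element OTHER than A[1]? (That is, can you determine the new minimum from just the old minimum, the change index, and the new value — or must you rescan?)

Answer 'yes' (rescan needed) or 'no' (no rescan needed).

Answer: no

Derivation:
Old min = 2 at index 4
Change at index 1: 10 -> -12
Index 1 was NOT the min. New min = min(2, -12). No rescan of other elements needed.
Needs rescan: no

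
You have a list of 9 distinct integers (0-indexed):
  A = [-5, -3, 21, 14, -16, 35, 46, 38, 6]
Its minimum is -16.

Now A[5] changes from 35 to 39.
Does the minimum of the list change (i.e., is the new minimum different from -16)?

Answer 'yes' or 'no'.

Answer: no

Derivation:
Old min = -16
Change: A[5] 35 -> 39
Changed element was NOT the min; min changes only if 39 < -16.
New min = -16; changed? no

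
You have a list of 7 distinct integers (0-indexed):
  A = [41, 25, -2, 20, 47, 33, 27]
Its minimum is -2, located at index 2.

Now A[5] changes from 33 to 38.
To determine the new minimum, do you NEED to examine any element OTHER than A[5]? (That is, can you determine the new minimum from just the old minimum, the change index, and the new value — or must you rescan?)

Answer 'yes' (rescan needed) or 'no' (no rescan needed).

Answer: no

Derivation:
Old min = -2 at index 2
Change at index 5: 33 -> 38
Index 5 was NOT the min. New min = min(-2, 38). No rescan of other elements needed.
Needs rescan: no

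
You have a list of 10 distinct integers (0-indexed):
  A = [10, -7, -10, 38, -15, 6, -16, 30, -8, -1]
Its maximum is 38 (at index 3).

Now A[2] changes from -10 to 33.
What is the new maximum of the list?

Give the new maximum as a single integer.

Answer: 38

Derivation:
Old max = 38 (at index 3)
Change: A[2] -10 -> 33
Changed element was NOT the old max.
  New max = max(old_max, new_val) = max(38, 33) = 38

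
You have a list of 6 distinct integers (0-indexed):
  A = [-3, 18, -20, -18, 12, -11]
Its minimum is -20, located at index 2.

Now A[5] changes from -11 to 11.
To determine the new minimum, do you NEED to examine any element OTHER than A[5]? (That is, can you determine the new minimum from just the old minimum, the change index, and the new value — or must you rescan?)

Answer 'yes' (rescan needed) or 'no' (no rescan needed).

Answer: no

Derivation:
Old min = -20 at index 2
Change at index 5: -11 -> 11
Index 5 was NOT the min. New min = min(-20, 11). No rescan of other elements needed.
Needs rescan: no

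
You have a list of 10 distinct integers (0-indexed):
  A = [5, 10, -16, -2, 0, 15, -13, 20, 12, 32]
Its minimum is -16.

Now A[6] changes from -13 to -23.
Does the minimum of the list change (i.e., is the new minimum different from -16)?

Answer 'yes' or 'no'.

Old min = -16
Change: A[6] -13 -> -23
Changed element was NOT the min; min changes only if -23 < -16.
New min = -23; changed? yes

Answer: yes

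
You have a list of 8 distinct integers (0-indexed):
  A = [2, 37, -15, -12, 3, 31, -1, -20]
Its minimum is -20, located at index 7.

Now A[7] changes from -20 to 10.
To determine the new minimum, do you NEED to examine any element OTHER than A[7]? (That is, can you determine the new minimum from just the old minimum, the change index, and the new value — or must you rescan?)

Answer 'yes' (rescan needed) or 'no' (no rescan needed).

Old min = -20 at index 7
Change at index 7: -20 -> 10
Index 7 WAS the min and new value 10 > old min -20. Must rescan other elements to find the new min.
Needs rescan: yes

Answer: yes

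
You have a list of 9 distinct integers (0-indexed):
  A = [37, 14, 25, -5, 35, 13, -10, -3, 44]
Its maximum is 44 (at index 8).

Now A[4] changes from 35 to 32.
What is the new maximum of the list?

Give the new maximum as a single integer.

Answer: 44

Derivation:
Old max = 44 (at index 8)
Change: A[4] 35 -> 32
Changed element was NOT the old max.
  New max = max(old_max, new_val) = max(44, 32) = 44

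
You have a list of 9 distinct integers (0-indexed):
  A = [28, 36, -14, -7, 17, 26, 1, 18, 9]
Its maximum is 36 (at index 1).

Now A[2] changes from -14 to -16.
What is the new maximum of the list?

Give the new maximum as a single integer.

Answer: 36

Derivation:
Old max = 36 (at index 1)
Change: A[2] -14 -> -16
Changed element was NOT the old max.
  New max = max(old_max, new_val) = max(36, -16) = 36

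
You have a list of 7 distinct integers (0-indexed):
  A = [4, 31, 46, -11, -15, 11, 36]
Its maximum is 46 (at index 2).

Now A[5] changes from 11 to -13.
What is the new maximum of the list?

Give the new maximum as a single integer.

Answer: 46

Derivation:
Old max = 46 (at index 2)
Change: A[5] 11 -> -13
Changed element was NOT the old max.
  New max = max(old_max, new_val) = max(46, -13) = 46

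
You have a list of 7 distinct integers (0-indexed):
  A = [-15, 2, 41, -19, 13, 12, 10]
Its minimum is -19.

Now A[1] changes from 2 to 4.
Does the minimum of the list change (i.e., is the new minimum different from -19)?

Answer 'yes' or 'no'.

Old min = -19
Change: A[1] 2 -> 4
Changed element was NOT the min; min changes only if 4 < -19.
New min = -19; changed? no

Answer: no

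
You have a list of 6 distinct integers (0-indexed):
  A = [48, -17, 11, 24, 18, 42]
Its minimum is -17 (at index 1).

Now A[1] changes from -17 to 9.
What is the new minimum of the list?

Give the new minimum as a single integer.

Old min = -17 (at index 1)
Change: A[1] -17 -> 9
Changed element WAS the min. Need to check: is 9 still <= all others?
  Min of remaining elements: 11
  New min = min(9, 11) = 9

Answer: 9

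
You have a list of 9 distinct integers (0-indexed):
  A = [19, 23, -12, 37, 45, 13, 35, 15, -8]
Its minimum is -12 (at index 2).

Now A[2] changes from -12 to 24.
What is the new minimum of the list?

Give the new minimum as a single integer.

Old min = -12 (at index 2)
Change: A[2] -12 -> 24
Changed element WAS the min. Need to check: is 24 still <= all others?
  Min of remaining elements: -8
  New min = min(24, -8) = -8

Answer: -8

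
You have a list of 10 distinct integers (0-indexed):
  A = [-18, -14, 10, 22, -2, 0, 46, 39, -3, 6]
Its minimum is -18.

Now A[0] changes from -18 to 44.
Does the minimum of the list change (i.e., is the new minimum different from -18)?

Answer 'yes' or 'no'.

Answer: yes

Derivation:
Old min = -18
Change: A[0] -18 -> 44
Changed element was the min; new min must be rechecked.
New min = -14; changed? yes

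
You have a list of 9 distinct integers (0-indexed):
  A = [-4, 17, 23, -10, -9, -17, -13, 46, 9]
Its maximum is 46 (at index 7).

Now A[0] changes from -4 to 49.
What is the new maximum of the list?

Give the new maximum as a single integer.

Answer: 49

Derivation:
Old max = 46 (at index 7)
Change: A[0] -4 -> 49
Changed element was NOT the old max.
  New max = max(old_max, new_val) = max(46, 49) = 49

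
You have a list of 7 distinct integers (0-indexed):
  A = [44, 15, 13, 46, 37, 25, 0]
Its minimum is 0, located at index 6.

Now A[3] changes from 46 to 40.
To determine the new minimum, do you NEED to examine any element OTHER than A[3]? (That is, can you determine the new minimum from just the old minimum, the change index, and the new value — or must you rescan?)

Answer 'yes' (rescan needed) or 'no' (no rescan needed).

Answer: no

Derivation:
Old min = 0 at index 6
Change at index 3: 46 -> 40
Index 3 was NOT the min. New min = min(0, 40). No rescan of other elements needed.
Needs rescan: no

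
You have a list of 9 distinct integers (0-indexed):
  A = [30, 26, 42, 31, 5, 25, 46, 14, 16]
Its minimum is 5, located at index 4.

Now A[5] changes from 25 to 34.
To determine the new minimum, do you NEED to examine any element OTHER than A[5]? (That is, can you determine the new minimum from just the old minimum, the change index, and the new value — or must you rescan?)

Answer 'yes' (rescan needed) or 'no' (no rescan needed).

Answer: no

Derivation:
Old min = 5 at index 4
Change at index 5: 25 -> 34
Index 5 was NOT the min. New min = min(5, 34). No rescan of other elements needed.
Needs rescan: no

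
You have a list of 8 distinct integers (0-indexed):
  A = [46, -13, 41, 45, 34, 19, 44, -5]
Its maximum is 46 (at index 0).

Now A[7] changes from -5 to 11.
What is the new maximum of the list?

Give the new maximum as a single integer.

Answer: 46

Derivation:
Old max = 46 (at index 0)
Change: A[7] -5 -> 11
Changed element was NOT the old max.
  New max = max(old_max, new_val) = max(46, 11) = 46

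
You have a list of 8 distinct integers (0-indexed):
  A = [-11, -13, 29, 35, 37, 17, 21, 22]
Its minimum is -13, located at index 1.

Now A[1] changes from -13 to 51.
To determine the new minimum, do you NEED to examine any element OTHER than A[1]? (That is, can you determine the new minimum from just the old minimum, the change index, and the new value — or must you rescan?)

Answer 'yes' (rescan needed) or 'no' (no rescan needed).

Answer: yes

Derivation:
Old min = -13 at index 1
Change at index 1: -13 -> 51
Index 1 WAS the min and new value 51 > old min -13. Must rescan other elements to find the new min.
Needs rescan: yes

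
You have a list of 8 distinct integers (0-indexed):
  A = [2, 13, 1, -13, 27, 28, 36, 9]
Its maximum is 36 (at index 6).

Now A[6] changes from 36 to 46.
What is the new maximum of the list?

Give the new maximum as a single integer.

Old max = 36 (at index 6)
Change: A[6] 36 -> 46
Changed element WAS the max -> may need rescan.
  Max of remaining elements: 28
  New max = max(46, 28) = 46

Answer: 46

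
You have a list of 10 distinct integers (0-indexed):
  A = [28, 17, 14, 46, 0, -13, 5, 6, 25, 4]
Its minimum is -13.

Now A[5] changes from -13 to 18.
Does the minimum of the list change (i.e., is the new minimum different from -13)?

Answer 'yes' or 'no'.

Old min = -13
Change: A[5] -13 -> 18
Changed element was the min; new min must be rechecked.
New min = 0; changed? yes

Answer: yes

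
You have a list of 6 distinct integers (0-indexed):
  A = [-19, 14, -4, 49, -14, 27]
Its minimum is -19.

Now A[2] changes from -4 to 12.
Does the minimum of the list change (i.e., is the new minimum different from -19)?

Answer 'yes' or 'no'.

Answer: no

Derivation:
Old min = -19
Change: A[2] -4 -> 12
Changed element was NOT the min; min changes only if 12 < -19.
New min = -19; changed? no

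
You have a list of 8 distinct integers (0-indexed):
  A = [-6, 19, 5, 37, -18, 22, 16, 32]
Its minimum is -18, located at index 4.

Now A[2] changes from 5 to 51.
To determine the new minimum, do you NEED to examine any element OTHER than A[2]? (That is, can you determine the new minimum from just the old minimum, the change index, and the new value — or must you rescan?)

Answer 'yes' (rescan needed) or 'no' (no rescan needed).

Answer: no

Derivation:
Old min = -18 at index 4
Change at index 2: 5 -> 51
Index 2 was NOT the min. New min = min(-18, 51). No rescan of other elements needed.
Needs rescan: no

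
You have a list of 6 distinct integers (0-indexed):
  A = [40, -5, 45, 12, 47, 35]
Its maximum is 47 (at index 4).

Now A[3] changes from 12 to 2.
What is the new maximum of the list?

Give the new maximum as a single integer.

Answer: 47

Derivation:
Old max = 47 (at index 4)
Change: A[3] 12 -> 2
Changed element was NOT the old max.
  New max = max(old_max, new_val) = max(47, 2) = 47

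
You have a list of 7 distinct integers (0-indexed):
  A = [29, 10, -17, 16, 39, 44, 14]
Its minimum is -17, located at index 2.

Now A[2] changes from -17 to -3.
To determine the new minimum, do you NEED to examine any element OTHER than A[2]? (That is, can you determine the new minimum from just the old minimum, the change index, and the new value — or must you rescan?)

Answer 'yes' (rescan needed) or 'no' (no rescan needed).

Old min = -17 at index 2
Change at index 2: -17 -> -3
Index 2 WAS the min and new value -3 > old min -17. Must rescan other elements to find the new min.
Needs rescan: yes

Answer: yes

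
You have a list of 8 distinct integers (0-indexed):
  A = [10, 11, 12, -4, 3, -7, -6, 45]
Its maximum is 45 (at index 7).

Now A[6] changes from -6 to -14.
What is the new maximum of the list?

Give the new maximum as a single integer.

Old max = 45 (at index 7)
Change: A[6] -6 -> -14
Changed element was NOT the old max.
  New max = max(old_max, new_val) = max(45, -14) = 45

Answer: 45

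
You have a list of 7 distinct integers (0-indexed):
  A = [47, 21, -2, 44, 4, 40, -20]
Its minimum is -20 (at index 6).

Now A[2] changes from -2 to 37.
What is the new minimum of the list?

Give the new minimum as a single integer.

Old min = -20 (at index 6)
Change: A[2] -2 -> 37
Changed element was NOT the old min.
  New min = min(old_min, new_val) = min(-20, 37) = -20

Answer: -20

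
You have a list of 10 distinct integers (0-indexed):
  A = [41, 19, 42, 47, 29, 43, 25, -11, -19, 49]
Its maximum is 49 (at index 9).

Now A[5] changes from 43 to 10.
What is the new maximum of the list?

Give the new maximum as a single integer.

Answer: 49

Derivation:
Old max = 49 (at index 9)
Change: A[5] 43 -> 10
Changed element was NOT the old max.
  New max = max(old_max, new_val) = max(49, 10) = 49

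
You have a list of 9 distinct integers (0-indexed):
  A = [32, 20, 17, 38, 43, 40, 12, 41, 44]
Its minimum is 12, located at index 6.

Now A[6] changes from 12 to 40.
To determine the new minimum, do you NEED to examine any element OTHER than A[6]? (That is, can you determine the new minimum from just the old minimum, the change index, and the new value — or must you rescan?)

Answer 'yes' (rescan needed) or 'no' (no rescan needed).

Answer: yes

Derivation:
Old min = 12 at index 6
Change at index 6: 12 -> 40
Index 6 WAS the min and new value 40 > old min 12. Must rescan other elements to find the new min.
Needs rescan: yes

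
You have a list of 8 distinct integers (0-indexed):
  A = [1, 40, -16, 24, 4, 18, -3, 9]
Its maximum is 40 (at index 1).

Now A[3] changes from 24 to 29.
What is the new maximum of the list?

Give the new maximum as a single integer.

Answer: 40

Derivation:
Old max = 40 (at index 1)
Change: A[3] 24 -> 29
Changed element was NOT the old max.
  New max = max(old_max, new_val) = max(40, 29) = 40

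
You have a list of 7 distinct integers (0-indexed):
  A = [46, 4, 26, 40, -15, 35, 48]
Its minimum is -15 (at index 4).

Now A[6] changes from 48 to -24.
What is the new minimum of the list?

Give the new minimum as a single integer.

Old min = -15 (at index 4)
Change: A[6] 48 -> -24
Changed element was NOT the old min.
  New min = min(old_min, new_val) = min(-15, -24) = -24

Answer: -24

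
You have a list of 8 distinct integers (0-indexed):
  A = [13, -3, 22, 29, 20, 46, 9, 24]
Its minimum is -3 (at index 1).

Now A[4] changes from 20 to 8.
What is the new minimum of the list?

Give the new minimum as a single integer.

Answer: -3

Derivation:
Old min = -3 (at index 1)
Change: A[4] 20 -> 8
Changed element was NOT the old min.
  New min = min(old_min, new_val) = min(-3, 8) = -3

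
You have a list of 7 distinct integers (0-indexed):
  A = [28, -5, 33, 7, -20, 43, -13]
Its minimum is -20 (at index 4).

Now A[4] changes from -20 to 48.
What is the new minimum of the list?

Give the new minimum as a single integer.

Old min = -20 (at index 4)
Change: A[4] -20 -> 48
Changed element WAS the min. Need to check: is 48 still <= all others?
  Min of remaining elements: -13
  New min = min(48, -13) = -13

Answer: -13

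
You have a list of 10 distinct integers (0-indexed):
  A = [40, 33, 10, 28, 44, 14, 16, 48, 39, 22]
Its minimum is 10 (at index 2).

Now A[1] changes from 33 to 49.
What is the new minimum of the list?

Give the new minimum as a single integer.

Answer: 10

Derivation:
Old min = 10 (at index 2)
Change: A[1] 33 -> 49
Changed element was NOT the old min.
  New min = min(old_min, new_val) = min(10, 49) = 10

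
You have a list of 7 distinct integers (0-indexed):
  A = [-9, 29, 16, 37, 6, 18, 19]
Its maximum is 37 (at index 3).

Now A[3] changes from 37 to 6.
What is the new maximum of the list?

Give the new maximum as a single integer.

Old max = 37 (at index 3)
Change: A[3] 37 -> 6
Changed element WAS the max -> may need rescan.
  Max of remaining elements: 29
  New max = max(6, 29) = 29

Answer: 29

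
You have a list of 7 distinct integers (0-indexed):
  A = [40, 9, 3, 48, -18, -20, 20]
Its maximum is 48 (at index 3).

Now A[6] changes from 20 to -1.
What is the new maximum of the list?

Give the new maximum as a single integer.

Old max = 48 (at index 3)
Change: A[6] 20 -> -1
Changed element was NOT the old max.
  New max = max(old_max, new_val) = max(48, -1) = 48

Answer: 48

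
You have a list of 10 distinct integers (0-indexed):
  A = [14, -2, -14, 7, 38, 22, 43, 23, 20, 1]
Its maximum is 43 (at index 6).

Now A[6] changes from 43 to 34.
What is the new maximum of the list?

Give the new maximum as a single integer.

Old max = 43 (at index 6)
Change: A[6] 43 -> 34
Changed element WAS the max -> may need rescan.
  Max of remaining elements: 38
  New max = max(34, 38) = 38

Answer: 38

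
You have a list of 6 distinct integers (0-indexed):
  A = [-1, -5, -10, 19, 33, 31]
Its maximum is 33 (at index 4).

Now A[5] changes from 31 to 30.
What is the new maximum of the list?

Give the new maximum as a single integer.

Old max = 33 (at index 4)
Change: A[5] 31 -> 30
Changed element was NOT the old max.
  New max = max(old_max, new_val) = max(33, 30) = 33

Answer: 33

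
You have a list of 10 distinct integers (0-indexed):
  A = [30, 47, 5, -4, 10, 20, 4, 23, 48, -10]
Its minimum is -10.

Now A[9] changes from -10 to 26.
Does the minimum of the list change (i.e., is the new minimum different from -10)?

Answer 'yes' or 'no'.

Answer: yes

Derivation:
Old min = -10
Change: A[9] -10 -> 26
Changed element was the min; new min must be rechecked.
New min = -4; changed? yes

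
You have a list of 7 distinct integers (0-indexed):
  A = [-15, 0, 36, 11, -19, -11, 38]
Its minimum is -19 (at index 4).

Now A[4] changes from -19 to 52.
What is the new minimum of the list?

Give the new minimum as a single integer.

Answer: -15

Derivation:
Old min = -19 (at index 4)
Change: A[4] -19 -> 52
Changed element WAS the min. Need to check: is 52 still <= all others?
  Min of remaining elements: -15
  New min = min(52, -15) = -15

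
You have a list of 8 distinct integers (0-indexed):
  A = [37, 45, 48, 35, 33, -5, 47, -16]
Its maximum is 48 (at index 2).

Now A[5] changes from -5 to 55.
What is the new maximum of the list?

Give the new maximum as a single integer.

Answer: 55

Derivation:
Old max = 48 (at index 2)
Change: A[5] -5 -> 55
Changed element was NOT the old max.
  New max = max(old_max, new_val) = max(48, 55) = 55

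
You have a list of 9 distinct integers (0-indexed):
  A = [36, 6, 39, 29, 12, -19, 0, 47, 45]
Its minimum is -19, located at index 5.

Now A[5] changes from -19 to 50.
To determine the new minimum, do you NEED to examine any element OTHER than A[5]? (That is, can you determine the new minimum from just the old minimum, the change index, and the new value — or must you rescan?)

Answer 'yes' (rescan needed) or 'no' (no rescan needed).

Answer: yes

Derivation:
Old min = -19 at index 5
Change at index 5: -19 -> 50
Index 5 WAS the min and new value 50 > old min -19. Must rescan other elements to find the new min.
Needs rescan: yes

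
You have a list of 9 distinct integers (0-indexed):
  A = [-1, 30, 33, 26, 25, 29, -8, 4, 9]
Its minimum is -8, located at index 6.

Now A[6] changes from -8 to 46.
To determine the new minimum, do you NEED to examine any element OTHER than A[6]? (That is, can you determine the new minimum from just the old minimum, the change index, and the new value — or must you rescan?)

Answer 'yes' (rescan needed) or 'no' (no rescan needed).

Answer: yes

Derivation:
Old min = -8 at index 6
Change at index 6: -8 -> 46
Index 6 WAS the min and new value 46 > old min -8. Must rescan other elements to find the new min.
Needs rescan: yes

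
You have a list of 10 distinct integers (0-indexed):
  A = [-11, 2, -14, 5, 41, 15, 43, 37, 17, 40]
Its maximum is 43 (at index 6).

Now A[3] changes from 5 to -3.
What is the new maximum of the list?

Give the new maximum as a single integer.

Old max = 43 (at index 6)
Change: A[3] 5 -> -3
Changed element was NOT the old max.
  New max = max(old_max, new_val) = max(43, -3) = 43

Answer: 43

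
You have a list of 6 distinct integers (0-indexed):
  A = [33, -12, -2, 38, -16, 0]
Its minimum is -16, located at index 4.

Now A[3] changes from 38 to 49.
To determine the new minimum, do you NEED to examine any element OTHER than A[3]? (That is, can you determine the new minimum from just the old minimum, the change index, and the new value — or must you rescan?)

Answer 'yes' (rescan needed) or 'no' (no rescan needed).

Old min = -16 at index 4
Change at index 3: 38 -> 49
Index 3 was NOT the min. New min = min(-16, 49). No rescan of other elements needed.
Needs rescan: no

Answer: no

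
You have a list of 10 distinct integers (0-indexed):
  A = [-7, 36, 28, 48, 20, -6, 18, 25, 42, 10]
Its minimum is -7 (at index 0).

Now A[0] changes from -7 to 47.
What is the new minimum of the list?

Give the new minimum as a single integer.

Old min = -7 (at index 0)
Change: A[0] -7 -> 47
Changed element WAS the min. Need to check: is 47 still <= all others?
  Min of remaining elements: -6
  New min = min(47, -6) = -6

Answer: -6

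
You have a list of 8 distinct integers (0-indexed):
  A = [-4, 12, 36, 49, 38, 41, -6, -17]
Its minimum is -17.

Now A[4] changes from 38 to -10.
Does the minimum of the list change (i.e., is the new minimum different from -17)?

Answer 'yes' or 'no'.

Old min = -17
Change: A[4] 38 -> -10
Changed element was NOT the min; min changes only if -10 < -17.
New min = -17; changed? no

Answer: no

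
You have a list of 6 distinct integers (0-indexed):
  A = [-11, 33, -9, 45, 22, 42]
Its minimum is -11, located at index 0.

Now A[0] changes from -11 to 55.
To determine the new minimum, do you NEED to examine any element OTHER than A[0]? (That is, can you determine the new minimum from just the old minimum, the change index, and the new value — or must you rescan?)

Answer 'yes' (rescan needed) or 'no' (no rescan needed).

Answer: yes

Derivation:
Old min = -11 at index 0
Change at index 0: -11 -> 55
Index 0 WAS the min and new value 55 > old min -11. Must rescan other elements to find the new min.
Needs rescan: yes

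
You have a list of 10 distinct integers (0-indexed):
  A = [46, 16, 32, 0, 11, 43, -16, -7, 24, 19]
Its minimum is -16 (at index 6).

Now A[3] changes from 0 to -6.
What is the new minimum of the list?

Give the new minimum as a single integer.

Old min = -16 (at index 6)
Change: A[3] 0 -> -6
Changed element was NOT the old min.
  New min = min(old_min, new_val) = min(-16, -6) = -16

Answer: -16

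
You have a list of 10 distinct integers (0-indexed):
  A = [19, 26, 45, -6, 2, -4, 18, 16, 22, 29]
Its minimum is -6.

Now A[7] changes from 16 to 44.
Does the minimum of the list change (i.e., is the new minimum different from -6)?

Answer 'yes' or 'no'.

Old min = -6
Change: A[7] 16 -> 44
Changed element was NOT the min; min changes only if 44 < -6.
New min = -6; changed? no

Answer: no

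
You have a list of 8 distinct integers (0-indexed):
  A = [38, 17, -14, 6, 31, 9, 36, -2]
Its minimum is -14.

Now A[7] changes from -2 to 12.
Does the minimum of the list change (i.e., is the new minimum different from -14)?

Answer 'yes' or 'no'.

Answer: no

Derivation:
Old min = -14
Change: A[7] -2 -> 12
Changed element was NOT the min; min changes only if 12 < -14.
New min = -14; changed? no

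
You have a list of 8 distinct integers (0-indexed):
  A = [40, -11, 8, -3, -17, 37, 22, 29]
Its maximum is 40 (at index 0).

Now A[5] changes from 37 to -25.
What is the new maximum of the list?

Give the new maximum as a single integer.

Answer: 40

Derivation:
Old max = 40 (at index 0)
Change: A[5] 37 -> -25
Changed element was NOT the old max.
  New max = max(old_max, new_val) = max(40, -25) = 40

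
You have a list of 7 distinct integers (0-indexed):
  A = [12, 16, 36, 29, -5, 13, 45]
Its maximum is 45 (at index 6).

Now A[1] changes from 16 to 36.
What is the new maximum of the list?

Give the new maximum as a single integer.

Answer: 45

Derivation:
Old max = 45 (at index 6)
Change: A[1] 16 -> 36
Changed element was NOT the old max.
  New max = max(old_max, new_val) = max(45, 36) = 45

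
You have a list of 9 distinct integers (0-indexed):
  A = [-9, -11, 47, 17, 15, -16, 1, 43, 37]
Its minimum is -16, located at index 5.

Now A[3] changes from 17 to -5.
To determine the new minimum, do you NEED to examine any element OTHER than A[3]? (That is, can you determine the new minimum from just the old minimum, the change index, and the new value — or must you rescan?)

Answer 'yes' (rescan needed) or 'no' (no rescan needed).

Answer: no

Derivation:
Old min = -16 at index 5
Change at index 3: 17 -> -5
Index 3 was NOT the min. New min = min(-16, -5). No rescan of other elements needed.
Needs rescan: no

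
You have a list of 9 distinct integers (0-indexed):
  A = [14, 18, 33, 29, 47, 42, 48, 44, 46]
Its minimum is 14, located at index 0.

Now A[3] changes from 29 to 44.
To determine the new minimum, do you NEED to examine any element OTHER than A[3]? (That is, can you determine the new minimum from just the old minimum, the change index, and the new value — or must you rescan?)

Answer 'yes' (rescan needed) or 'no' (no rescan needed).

Answer: no

Derivation:
Old min = 14 at index 0
Change at index 3: 29 -> 44
Index 3 was NOT the min. New min = min(14, 44). No rescan of other elements needed.
Needs rescan: no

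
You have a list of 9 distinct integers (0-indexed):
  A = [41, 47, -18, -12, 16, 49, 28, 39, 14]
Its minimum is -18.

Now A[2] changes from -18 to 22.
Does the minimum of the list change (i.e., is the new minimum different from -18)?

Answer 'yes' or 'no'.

Old min = -18
Change: A[2] -18 -> 22
Changed element was the min; new min must be rechecked.
New min = -12; changed? yes

Answer: yes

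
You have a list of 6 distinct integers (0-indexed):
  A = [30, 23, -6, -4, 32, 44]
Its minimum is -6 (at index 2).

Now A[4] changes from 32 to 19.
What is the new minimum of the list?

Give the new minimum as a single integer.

Answer: -6

Derivation:
Old min = -6 (at index 2)
Change: A[4] 32 -> 19
Changed element was NOT the old min.
  New min = min(old_min, new_val) = min(-6, 19) = -6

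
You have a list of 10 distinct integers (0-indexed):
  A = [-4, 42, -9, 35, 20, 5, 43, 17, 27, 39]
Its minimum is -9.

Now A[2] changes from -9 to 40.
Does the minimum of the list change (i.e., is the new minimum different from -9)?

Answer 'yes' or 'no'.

Answer: yes

Derivation:
Old min = -9
Change: A[2] -9 -> 40
Changed element was the min; new min must be rechecked.
New min = -4; changed? yes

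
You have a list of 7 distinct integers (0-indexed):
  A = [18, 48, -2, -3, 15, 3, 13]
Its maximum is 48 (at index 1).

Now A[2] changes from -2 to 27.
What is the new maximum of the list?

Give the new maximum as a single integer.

Old max = 48 (at index 1)
Change: A[2] -2 -> 27
Changed element was NOT the old max.
  New max = max(old_max, new_val) = max(48, 27) = 48

Answer: 48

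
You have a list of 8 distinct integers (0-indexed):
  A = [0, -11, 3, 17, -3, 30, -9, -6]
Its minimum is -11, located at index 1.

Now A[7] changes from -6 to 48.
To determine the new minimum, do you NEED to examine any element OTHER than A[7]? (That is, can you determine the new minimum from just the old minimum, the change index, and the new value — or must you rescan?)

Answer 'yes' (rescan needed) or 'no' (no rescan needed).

Answer: no

Derivation:
Old min = -11 at index 1
Change at index 7: -6 -> 48
Index 7 was NOT the min. New min = min(-11, 48). No rescan of other elements needed.
Needs rescan: no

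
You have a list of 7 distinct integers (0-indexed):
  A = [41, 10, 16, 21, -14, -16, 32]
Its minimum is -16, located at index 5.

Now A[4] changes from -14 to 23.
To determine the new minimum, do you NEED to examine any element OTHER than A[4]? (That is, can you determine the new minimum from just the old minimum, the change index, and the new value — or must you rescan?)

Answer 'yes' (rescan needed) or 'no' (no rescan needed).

Answer: no

Derivation:
Old min = -16 at index 5
Change at index 4: -14 -> 23
Index 4 was NOT the min. New min = min(-16, 23). No rescan of other elements needed.
Needs rescan: no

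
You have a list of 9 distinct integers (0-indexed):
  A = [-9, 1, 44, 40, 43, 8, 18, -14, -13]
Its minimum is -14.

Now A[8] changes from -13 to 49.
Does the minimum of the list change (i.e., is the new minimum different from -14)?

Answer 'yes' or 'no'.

Old min = -14
Change: A[8] -13 -> 49
Changed element was NOT the min; min changes only if 49 < -14.
New min = -14; changed? no

Answer: no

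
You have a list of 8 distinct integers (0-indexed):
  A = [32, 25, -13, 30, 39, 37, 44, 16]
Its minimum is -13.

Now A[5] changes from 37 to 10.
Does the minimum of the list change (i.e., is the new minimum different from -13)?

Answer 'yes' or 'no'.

Answer: no

Derivation:
Old min = -13
Change: A[5] 37 -> 10
Changed element was NOT the min; min changes only if 10 < -13.
New min = -13; changed? no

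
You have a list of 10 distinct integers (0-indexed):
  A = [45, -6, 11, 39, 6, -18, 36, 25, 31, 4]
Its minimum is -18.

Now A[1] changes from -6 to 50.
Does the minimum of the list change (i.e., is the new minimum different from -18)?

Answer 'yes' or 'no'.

Answer: no

Derivation:
Old min = -18
Change: A[1] -6 -> 50
Changed element was NOT the min; min changes only if 50 < -18.
New min = -18; changed? no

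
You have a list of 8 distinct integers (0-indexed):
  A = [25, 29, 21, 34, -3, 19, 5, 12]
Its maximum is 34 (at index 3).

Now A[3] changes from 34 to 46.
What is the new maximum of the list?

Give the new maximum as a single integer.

Old max = 34 (at index 3)
Change: A[3] 34 -> 46
Changed element WAS the max -> may need rescan.
  Max of remaining elements: 29
  New max = max(46, 29) = 46

Answer: 46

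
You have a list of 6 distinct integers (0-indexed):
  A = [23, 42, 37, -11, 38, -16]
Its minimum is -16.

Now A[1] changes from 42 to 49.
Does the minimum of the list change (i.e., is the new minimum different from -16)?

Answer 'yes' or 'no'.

Answer: no

Derivation:
Old min = -16
Change: A[1] 42 -> 49
Changed element was NOT the min; min changes only if 49 < -16.
New min = -16; changed? no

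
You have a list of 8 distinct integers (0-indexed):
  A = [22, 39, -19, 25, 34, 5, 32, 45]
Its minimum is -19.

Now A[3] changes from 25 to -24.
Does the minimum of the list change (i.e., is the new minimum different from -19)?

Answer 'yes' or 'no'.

Answer: yes

Derivation:
Old min = -19
Change: A[3] 25 -> -24
Changed element was NOT the min; min changes only if -24 < -19.
New min = -24; changed? yes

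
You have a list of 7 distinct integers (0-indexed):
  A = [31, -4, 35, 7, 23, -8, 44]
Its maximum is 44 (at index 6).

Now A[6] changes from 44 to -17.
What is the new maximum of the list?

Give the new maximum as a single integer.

Answer: 35

Derivation:
Old max = 44 (at index 6)
Change: A[6] 44 -> -17
Changed element WAS the max -> may need rescan.
  Max of remaining elements: 35
  New max = max(-17, 35) = 35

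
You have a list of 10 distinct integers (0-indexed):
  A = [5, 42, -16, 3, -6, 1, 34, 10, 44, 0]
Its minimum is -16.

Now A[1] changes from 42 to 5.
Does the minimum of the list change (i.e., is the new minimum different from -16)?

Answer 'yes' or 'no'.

Old min = -16
Change: A[1] 42 -> 5
Changed element was NOT the min; min changes only if 5 < -16.
New min = -16; changed? no

Answer: no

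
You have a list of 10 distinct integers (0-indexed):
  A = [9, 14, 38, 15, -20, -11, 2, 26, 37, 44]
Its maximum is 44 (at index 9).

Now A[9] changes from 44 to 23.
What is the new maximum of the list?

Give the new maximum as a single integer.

Answer: 38

Derivation:
Old max = 44 (at index 9)
Change: A[9] 44 -> 23
Changed element WAS the max -> may need rescan.
  Max of remaining elements: 38
  New max = max(23, 38) = 38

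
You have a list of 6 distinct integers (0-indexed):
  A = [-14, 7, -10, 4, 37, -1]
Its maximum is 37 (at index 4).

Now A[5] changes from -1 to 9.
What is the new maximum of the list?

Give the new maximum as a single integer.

Answer: 37

Derivation:
Old max = 37 (at index 4)
Change: A[5] -1 -> 9
Changed element was NOT the old max.
  New max = max(old_max, new_val) = max(37, 9) = 37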